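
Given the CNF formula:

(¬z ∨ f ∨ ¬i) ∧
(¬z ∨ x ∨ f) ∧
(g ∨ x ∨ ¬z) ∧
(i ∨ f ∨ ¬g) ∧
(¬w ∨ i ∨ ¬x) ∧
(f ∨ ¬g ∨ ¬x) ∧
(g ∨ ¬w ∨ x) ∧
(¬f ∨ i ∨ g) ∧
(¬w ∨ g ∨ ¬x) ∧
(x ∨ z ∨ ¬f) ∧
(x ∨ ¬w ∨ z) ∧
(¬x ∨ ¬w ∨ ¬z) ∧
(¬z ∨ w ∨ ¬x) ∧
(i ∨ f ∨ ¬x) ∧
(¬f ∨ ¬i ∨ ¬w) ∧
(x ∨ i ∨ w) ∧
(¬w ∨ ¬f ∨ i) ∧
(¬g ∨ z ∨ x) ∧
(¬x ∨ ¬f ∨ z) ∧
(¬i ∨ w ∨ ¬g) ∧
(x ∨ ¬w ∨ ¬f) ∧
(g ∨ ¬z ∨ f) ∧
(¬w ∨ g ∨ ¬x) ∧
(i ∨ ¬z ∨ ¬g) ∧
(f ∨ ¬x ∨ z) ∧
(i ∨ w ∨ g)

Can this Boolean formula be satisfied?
Yes

Yes, the formula is satisfiable.

One satisfying assignment is: z=False, i=True, g=False, w=False, x=False, f=False

Verification: With this assignment, all 26 clauses evaluate to true.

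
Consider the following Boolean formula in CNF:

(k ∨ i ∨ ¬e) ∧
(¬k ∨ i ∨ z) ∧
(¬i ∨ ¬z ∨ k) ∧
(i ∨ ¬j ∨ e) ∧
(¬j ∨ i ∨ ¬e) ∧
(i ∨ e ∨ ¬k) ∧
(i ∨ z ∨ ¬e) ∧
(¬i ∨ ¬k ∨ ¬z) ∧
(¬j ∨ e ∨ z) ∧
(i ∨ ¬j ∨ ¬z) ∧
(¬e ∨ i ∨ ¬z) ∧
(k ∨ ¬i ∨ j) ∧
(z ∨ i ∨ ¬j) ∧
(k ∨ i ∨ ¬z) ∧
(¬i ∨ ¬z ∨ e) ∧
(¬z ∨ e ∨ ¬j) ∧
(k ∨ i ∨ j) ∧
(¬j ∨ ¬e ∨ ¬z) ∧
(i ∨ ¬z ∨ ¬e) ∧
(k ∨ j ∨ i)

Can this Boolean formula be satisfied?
Yes

Yes, the formula is satisfiable.

One satisfying assignment is: k=True, j=True, e=True, z=False, i=True

Verification: With this assignment, all 20 clauses evaluate to true.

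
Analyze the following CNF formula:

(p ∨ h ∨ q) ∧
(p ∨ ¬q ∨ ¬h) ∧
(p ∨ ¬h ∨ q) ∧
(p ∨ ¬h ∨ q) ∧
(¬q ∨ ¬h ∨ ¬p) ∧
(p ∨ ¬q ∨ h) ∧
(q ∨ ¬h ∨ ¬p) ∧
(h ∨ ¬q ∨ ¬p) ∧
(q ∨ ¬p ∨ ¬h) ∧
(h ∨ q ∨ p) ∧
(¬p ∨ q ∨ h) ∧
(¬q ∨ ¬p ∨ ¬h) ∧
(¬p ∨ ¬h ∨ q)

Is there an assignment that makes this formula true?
No

No, the formula is not satisfiable.

No assignment of truth values to the variables can make all 13 clauses true simultaneously.

The formula is UNSAT (unsatisfiable).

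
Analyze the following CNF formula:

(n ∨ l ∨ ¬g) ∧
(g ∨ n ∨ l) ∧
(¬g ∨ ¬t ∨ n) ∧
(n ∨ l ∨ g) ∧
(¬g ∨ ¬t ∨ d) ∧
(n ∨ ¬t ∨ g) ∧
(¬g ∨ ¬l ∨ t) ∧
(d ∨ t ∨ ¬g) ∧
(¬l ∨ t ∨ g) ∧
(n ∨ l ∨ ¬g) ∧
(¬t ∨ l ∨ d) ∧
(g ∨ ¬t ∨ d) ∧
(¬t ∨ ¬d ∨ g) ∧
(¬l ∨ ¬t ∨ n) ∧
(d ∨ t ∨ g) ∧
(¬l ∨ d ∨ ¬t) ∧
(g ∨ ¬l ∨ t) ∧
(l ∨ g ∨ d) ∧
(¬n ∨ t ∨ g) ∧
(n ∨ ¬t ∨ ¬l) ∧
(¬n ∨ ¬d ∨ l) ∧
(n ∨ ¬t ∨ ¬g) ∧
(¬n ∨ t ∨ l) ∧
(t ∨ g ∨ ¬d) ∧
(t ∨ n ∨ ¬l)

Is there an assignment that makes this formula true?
Yes

Yes, the formula is satisfiable.

One satisfying assignment is: l=True, n=True, t=True, d=True, g=True

Verification: With this assignment, all 25 clauses evaluate to true.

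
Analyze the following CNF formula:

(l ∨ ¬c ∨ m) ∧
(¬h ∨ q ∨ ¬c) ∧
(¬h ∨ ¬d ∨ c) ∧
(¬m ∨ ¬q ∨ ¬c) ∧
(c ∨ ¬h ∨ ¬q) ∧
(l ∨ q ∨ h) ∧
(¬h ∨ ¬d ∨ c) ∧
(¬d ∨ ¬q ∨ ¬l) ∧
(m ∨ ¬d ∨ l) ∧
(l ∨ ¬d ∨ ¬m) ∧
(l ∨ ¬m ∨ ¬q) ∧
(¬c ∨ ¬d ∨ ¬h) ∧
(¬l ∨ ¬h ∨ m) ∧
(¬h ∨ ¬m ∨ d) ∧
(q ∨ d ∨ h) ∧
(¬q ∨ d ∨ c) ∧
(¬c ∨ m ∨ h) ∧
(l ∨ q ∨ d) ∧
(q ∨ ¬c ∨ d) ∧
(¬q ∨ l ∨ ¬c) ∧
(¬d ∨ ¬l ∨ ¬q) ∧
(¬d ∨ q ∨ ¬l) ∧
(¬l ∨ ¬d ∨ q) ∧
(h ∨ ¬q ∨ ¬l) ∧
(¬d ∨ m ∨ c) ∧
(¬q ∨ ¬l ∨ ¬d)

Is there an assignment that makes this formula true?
No

No, the formula is not satisfiable.

No assignment of truth values to the variables can make all 26 clauses true simultaneously.

The formula is UNSAT (unsatisfiable).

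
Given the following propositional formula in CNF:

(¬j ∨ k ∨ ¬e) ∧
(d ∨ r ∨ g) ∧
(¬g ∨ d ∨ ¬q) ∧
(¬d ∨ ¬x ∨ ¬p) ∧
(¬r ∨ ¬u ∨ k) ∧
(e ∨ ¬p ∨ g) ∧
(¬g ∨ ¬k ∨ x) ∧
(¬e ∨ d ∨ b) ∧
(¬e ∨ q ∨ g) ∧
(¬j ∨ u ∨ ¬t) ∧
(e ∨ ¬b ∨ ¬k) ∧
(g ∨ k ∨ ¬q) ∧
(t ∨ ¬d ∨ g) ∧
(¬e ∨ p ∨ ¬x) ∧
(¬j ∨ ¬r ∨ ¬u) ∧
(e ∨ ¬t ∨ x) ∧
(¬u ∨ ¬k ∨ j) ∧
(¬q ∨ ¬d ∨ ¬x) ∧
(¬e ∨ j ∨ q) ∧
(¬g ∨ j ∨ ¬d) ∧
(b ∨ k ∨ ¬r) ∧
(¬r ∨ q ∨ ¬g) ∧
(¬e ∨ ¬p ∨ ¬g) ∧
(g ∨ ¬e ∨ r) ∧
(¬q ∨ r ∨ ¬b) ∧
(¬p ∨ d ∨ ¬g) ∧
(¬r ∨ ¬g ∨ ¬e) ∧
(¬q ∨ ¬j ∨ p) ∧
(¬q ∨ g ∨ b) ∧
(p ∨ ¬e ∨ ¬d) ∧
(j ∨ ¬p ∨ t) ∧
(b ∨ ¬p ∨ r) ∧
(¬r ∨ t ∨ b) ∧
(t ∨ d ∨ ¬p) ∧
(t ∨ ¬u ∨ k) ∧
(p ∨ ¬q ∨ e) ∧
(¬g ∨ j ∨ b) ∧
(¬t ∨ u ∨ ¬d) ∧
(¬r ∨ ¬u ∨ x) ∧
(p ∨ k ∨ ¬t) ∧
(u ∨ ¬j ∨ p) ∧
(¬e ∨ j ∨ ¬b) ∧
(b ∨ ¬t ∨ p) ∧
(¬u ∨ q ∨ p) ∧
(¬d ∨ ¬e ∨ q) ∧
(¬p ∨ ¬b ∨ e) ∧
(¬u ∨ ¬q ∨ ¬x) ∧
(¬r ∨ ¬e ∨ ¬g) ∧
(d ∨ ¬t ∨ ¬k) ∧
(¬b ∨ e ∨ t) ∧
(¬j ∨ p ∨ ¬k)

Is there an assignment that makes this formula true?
No

No, the formula is not satisfiable.

No assignment of truth values to the variables can make all 51 clauses true simultaneously.

The formula is UNSAT (unsatisfiable).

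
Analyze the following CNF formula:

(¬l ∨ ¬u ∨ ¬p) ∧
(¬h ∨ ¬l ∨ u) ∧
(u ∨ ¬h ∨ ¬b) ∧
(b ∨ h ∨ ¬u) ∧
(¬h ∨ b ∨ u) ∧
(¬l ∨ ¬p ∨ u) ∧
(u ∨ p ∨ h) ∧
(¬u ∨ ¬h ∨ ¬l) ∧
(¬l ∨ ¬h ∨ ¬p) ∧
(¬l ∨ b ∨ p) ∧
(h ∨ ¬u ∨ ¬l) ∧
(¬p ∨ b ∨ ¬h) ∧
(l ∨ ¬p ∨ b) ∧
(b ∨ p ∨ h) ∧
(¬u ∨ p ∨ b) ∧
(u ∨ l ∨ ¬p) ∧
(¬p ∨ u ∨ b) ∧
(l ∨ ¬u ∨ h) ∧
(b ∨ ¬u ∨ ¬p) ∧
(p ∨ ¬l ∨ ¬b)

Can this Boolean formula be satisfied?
Yes

Yes, the formula is satisfiable.

One satisfying assignment is: l=False, h=True, u=True, b=True, p=True

Verification: With this assignment, all 20 clauses evaluate to true.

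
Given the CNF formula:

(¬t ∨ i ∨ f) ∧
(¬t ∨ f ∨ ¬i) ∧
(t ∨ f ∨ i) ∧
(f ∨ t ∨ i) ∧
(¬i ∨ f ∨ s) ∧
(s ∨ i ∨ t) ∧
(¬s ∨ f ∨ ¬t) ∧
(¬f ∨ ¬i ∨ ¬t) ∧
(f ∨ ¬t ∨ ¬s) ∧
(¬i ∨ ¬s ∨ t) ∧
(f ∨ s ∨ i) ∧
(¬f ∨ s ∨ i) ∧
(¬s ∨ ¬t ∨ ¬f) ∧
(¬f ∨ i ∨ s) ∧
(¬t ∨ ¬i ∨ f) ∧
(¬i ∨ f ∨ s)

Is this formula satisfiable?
Yes

Yes, the formula is satisfiable.

One satisfying assignment is: i=True, f=True, t=False, s=False

Verification: With this assignment, all 16 clauses evaluate to true.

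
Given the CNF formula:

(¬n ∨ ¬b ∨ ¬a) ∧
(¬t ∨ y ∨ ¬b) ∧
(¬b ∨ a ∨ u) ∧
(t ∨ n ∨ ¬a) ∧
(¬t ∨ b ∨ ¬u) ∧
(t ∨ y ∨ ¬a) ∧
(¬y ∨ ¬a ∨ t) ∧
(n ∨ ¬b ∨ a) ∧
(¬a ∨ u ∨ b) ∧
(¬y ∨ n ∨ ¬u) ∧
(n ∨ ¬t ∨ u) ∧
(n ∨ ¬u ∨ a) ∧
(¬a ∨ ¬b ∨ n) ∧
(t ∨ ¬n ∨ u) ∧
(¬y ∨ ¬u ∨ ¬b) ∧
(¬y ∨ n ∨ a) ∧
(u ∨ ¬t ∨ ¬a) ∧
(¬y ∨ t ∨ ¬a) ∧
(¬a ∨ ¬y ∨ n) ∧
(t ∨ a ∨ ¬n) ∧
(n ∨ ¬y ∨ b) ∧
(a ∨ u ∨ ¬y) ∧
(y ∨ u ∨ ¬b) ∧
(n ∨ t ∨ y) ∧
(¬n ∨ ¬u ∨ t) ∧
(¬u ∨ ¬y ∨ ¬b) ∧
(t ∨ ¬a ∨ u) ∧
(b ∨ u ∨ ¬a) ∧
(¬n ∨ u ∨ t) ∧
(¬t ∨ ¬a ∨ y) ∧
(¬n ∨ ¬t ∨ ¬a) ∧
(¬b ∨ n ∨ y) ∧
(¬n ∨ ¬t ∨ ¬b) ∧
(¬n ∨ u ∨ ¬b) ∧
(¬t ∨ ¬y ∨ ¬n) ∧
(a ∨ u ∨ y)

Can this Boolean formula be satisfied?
No

No, the formula is not satisfiable.

No assignment of truth values to the variables can make all 36 clauses true simultaneously.

The formula is UNSAT (unsatisfiable).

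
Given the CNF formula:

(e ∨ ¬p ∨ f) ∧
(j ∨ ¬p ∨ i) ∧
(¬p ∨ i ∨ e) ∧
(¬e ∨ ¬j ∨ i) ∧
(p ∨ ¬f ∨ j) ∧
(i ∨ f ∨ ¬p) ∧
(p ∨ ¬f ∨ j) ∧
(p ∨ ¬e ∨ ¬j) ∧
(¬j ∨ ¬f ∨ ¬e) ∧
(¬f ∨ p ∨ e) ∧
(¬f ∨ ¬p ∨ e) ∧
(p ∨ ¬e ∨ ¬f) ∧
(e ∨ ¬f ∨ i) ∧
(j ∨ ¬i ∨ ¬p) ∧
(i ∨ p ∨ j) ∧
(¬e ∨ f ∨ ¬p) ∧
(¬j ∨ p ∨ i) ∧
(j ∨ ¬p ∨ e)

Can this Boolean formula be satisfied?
Yes

Yes, the formula is satisfiable.

One satisfying assignment is: f=False, e=False, i=True, j=False, p=False

Verification: With this assignment, all 18 clauses evaluate to true.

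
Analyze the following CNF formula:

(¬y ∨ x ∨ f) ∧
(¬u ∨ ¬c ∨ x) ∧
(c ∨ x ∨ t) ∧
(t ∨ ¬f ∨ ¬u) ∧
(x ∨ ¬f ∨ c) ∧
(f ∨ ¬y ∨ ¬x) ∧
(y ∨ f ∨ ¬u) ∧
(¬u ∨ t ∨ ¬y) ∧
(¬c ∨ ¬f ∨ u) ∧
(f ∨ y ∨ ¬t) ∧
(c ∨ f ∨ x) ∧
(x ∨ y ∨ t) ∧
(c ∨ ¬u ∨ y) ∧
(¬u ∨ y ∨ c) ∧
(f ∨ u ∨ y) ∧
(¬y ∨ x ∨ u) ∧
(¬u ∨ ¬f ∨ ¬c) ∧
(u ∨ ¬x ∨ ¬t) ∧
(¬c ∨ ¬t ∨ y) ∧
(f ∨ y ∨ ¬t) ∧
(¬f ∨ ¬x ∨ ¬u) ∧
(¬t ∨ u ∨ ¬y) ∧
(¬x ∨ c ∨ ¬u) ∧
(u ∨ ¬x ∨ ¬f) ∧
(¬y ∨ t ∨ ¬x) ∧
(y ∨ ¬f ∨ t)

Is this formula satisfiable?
No

No, the formula is not satisfiable.

No assignment of truth values to the variables can make all 26 clauses true simultaneously.

The formula is UNSAT (unsatisfiable).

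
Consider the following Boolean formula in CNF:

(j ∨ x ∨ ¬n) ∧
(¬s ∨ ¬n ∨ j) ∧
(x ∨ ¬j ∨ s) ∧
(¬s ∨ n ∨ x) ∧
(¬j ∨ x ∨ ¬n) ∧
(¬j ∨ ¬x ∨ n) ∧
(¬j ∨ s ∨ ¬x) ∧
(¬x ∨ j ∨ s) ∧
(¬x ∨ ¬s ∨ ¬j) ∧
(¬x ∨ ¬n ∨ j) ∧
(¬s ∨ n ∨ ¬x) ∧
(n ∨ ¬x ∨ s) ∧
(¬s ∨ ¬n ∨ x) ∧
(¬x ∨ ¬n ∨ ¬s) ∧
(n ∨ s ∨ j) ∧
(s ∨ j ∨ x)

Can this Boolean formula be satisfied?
No

No, the formula is not satisfiable.

No assignment of truth values to the variables can make all 16 clauses true simultaneously.

The formula is UNSAT (unsatisfiable).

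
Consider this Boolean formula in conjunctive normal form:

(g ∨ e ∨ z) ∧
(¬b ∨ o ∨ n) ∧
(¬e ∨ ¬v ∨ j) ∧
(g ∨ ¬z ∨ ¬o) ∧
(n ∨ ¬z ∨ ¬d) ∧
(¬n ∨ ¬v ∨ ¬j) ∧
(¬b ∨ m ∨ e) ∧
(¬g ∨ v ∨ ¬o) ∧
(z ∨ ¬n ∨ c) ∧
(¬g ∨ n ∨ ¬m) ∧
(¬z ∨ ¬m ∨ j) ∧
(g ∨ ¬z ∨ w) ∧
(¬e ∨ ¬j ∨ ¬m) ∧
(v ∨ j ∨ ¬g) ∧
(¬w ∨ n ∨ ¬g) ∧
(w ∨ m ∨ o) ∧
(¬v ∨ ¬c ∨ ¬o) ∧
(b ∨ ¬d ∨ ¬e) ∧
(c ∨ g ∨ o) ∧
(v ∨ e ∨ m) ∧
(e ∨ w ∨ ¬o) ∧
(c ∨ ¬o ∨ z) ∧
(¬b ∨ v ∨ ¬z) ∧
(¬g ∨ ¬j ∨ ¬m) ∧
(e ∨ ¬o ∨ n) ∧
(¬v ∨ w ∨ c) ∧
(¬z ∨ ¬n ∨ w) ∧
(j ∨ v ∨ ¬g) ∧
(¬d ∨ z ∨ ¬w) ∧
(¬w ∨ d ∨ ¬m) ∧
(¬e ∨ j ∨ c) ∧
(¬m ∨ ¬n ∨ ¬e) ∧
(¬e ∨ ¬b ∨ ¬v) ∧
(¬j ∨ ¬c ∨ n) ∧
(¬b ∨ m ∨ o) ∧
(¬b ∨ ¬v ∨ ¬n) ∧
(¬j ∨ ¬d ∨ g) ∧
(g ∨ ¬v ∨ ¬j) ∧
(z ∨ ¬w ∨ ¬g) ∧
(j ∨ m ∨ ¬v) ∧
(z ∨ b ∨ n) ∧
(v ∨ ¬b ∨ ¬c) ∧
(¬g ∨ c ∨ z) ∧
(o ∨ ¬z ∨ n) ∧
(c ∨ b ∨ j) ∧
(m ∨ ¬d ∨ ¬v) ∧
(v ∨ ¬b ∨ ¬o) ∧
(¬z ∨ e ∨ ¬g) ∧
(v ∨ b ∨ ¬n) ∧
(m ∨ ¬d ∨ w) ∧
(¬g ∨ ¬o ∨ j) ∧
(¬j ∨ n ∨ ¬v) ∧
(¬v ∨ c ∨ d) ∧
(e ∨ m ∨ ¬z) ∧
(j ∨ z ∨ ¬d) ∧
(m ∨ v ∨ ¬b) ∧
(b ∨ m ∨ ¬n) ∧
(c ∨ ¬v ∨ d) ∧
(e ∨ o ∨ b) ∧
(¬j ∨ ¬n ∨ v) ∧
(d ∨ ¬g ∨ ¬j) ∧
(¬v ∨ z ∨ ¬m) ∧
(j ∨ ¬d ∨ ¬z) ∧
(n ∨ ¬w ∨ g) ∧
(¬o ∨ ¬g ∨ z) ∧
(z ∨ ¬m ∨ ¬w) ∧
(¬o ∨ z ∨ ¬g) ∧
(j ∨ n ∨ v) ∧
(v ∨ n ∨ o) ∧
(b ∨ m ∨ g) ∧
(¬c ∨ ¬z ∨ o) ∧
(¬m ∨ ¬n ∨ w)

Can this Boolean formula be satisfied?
No

No, the formula is not satisfiable.

No assignment of truth values to the variables can make all 72 clauses true simultaneously.

The formula is UNSAT (unsatisfiable).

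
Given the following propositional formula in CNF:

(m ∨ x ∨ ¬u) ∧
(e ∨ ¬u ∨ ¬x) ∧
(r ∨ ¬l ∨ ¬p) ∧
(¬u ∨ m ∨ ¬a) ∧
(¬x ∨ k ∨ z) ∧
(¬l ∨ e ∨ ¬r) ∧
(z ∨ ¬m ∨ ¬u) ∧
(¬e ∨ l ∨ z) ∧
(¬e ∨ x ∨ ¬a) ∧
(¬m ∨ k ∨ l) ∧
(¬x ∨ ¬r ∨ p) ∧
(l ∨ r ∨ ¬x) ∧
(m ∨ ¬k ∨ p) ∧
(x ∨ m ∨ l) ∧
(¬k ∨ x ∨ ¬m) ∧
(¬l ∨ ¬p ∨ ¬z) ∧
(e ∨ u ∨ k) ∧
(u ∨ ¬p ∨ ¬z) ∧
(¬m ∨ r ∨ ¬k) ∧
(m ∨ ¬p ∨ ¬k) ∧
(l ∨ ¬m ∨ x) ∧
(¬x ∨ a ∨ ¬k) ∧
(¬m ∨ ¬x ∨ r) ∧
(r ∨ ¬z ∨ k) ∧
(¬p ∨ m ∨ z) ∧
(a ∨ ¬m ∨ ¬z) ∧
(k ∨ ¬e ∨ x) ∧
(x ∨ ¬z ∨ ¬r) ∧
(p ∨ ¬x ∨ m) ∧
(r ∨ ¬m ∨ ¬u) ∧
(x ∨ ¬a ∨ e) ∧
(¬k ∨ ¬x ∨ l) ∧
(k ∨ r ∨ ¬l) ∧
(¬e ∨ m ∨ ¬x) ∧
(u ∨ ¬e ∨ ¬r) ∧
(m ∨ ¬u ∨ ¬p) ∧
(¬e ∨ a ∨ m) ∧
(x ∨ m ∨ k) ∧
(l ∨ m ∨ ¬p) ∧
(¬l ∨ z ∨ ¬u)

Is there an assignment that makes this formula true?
No

No, the formula is not satisfiable.

No assignment of truth values to the variables can make all 40 clauses true simultaneously.

The formula is UNSAT (unsatisfiable).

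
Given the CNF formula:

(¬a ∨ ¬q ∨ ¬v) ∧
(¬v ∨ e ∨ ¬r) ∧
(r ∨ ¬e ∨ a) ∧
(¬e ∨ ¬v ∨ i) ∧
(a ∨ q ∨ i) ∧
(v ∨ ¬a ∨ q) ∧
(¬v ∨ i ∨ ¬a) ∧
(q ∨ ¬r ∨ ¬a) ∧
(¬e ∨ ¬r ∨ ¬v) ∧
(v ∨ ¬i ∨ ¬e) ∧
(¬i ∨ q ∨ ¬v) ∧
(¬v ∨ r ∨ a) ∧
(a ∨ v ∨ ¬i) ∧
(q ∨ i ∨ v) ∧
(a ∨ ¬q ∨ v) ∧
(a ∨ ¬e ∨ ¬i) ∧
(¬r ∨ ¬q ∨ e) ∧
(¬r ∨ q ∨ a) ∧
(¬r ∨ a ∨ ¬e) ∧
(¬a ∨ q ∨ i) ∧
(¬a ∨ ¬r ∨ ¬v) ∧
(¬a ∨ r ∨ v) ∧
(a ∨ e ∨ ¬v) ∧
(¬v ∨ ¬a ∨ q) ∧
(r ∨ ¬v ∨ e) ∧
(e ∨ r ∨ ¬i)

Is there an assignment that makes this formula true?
Yes

Yes, the formula is satisfiable.

One satisfying assignment is: i=False, q=True, a=True, r=True, v=False, e=True

Verification: With this assignment, all 26 clauses evaluate to true.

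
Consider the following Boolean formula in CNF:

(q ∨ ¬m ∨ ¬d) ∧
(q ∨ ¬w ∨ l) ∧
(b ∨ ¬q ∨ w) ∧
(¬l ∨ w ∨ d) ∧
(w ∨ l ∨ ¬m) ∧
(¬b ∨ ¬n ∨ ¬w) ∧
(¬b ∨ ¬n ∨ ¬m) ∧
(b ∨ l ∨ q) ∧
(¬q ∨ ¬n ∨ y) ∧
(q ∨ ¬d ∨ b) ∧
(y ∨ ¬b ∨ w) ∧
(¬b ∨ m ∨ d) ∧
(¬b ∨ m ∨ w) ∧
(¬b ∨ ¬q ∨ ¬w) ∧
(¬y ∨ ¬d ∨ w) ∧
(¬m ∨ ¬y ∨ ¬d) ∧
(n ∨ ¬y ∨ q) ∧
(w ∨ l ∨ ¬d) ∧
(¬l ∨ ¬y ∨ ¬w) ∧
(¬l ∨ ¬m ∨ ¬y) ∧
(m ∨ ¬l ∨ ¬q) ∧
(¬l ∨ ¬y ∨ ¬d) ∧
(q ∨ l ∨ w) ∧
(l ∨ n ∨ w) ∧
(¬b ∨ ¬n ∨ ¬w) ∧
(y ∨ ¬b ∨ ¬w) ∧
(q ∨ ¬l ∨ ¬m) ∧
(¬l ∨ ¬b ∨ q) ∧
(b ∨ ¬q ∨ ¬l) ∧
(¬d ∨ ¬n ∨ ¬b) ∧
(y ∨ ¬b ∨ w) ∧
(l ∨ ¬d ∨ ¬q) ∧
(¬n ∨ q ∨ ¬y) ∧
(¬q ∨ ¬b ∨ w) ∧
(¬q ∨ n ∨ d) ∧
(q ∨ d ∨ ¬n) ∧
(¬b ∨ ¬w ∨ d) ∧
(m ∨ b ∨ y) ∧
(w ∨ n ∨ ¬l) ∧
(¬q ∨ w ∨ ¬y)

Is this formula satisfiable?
Yes

Yes, the formula is satisfiable.

One satisfying assignment is: b=False, n=True, w=True, l=False, q=True, y=True, d=False, m=False

Verification: With this assignment, all 40 clauses evaluate to true.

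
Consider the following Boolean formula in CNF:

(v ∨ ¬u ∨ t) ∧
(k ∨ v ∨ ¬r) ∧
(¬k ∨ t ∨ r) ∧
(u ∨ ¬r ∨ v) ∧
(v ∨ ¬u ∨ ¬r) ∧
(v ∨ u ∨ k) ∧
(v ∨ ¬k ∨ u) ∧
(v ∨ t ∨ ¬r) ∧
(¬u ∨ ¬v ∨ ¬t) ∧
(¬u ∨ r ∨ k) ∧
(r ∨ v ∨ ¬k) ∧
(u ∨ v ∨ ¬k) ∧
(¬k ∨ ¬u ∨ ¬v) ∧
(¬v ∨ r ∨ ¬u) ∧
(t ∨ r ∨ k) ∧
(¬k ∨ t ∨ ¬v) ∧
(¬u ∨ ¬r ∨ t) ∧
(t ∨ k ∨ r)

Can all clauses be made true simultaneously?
Yes

Yes, the formula is satisfiable.

One satisfying assignment is: r=False, t=True, k=True, u=False, v=True

Verification: With this assignment, all 18 clauses evaluate to true.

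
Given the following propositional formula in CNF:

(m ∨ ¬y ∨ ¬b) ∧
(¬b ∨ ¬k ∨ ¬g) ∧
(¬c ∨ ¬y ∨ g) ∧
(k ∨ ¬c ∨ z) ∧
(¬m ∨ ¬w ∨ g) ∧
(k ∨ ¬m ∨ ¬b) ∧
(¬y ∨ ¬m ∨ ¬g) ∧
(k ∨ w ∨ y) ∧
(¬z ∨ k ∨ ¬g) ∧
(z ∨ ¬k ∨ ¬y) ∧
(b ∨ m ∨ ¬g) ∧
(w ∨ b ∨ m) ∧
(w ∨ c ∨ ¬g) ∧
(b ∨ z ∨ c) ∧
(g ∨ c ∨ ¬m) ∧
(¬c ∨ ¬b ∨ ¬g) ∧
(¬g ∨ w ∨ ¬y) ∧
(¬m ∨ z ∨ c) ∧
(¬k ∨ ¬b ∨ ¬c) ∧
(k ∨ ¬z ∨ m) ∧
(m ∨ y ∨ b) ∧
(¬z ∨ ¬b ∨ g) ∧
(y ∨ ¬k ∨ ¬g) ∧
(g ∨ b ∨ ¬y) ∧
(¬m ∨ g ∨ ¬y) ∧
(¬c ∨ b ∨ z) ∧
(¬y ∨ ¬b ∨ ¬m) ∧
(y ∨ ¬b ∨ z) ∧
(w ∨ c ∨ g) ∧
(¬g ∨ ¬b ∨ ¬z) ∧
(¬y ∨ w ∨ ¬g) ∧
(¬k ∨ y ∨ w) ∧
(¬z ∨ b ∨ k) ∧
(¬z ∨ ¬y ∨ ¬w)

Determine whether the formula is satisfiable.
No

No, the formula is not satisfiable.

No assignment of truth values to the variables can make all 34 clauses true simultaneously.

The formula is UNSAT (unsatisfiable).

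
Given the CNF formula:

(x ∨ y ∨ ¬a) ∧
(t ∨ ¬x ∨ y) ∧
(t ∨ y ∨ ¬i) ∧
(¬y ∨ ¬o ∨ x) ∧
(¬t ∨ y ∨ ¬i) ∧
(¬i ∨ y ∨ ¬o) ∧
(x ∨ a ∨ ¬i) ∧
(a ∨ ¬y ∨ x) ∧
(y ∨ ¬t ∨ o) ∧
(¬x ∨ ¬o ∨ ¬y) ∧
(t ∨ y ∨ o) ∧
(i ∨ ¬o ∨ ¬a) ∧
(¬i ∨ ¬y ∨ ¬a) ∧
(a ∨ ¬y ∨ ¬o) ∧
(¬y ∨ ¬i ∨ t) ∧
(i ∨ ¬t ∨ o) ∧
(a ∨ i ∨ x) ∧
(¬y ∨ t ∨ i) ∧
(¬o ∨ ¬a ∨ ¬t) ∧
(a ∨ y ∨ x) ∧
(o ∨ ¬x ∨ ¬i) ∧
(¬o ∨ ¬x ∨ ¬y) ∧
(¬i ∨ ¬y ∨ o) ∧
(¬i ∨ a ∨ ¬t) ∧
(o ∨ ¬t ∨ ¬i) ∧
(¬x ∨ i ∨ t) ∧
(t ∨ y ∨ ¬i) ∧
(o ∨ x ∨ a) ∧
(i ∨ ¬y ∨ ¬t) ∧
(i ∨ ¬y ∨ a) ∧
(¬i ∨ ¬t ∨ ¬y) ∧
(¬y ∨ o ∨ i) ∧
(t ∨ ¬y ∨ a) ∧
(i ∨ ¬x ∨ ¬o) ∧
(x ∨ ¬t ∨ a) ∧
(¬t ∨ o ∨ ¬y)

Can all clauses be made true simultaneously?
No

No, the formula is not satisfiable.

No assignment of truth values to the variables can make all 36 clauses true simultaneously.

The formula is UNSAT (unsatisfiable).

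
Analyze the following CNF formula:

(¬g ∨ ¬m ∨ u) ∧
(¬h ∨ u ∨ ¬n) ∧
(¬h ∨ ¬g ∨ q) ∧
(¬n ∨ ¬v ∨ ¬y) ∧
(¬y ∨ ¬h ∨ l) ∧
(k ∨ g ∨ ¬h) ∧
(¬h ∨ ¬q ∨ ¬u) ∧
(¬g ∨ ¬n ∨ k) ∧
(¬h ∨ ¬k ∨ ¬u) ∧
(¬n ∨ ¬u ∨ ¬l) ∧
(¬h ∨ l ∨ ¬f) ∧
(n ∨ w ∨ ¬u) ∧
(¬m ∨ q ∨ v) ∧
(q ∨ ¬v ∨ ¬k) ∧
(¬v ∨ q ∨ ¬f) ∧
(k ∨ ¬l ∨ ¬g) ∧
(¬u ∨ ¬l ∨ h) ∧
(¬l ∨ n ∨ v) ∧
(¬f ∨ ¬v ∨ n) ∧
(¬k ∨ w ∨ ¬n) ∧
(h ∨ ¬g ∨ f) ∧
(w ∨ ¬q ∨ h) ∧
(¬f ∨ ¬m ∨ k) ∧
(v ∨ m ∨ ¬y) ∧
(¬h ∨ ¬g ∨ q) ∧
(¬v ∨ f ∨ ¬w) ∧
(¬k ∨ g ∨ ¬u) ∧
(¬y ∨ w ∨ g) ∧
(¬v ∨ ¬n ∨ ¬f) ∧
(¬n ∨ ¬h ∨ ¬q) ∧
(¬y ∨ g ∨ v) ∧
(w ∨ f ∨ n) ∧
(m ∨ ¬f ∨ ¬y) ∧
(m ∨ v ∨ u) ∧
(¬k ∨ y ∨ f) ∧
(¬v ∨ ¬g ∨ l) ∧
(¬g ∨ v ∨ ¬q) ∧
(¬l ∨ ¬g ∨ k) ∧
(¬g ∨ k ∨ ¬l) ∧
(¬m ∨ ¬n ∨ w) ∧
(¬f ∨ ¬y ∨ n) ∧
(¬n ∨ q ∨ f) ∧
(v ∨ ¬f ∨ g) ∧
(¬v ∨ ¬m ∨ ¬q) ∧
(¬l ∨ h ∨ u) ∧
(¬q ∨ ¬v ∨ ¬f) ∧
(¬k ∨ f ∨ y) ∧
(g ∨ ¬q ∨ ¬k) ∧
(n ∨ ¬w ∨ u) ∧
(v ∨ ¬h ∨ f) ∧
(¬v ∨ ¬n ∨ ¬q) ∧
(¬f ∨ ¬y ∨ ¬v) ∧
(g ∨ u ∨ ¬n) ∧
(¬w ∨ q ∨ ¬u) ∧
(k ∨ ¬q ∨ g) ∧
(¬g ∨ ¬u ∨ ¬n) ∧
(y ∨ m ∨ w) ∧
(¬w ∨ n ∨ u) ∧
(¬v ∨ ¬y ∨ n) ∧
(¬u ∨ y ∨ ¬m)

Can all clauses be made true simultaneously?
No

No, the formula is not satisfiable.

No assignment of truth values to the variables can make all 60 clauses true simultaneously.

The formula is UNSAT (unsatisfiable).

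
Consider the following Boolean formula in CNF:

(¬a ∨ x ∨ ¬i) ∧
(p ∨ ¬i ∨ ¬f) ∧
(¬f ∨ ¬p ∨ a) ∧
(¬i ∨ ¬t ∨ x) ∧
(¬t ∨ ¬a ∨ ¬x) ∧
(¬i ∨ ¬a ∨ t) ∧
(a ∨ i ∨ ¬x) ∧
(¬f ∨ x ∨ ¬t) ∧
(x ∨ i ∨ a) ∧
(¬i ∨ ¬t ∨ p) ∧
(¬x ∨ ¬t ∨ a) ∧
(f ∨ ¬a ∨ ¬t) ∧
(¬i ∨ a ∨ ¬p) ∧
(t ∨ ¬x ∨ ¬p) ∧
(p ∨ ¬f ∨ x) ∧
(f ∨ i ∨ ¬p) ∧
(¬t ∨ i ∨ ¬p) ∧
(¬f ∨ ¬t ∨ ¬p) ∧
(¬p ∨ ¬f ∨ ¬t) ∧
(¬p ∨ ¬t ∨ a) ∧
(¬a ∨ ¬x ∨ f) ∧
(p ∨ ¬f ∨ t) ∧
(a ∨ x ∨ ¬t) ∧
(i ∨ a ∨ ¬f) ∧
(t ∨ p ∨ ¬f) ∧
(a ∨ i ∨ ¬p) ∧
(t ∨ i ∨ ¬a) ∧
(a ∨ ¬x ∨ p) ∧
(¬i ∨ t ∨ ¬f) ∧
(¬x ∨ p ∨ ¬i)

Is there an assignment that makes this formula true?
Yes

Yes, the formula is satisfiable.

One satisfying assignment is: a=False, x=False, i=True, t=False, p=False, f=False

Verification: With this assignment, all 30 clauses evaluate to true.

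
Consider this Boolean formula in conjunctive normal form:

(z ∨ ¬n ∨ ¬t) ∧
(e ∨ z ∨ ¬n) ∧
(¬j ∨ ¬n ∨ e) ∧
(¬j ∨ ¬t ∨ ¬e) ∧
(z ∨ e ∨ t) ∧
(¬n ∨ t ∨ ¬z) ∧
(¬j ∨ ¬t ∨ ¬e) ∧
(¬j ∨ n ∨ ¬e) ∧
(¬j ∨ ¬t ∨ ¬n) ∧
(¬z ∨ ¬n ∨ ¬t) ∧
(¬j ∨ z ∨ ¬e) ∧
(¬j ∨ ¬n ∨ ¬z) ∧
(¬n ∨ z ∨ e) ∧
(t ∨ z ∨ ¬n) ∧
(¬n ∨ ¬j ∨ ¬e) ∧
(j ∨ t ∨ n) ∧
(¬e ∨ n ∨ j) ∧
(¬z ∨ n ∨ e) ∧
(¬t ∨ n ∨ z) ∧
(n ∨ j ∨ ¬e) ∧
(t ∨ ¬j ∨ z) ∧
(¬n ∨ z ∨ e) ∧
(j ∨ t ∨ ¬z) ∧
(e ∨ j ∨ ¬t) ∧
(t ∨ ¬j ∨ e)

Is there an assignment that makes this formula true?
No

No, the formula is not satisfiable.

No assignment of truth values to the variables can make all 25 clauses true simultaneously.

The formula is UNSAT (unsatisfiable).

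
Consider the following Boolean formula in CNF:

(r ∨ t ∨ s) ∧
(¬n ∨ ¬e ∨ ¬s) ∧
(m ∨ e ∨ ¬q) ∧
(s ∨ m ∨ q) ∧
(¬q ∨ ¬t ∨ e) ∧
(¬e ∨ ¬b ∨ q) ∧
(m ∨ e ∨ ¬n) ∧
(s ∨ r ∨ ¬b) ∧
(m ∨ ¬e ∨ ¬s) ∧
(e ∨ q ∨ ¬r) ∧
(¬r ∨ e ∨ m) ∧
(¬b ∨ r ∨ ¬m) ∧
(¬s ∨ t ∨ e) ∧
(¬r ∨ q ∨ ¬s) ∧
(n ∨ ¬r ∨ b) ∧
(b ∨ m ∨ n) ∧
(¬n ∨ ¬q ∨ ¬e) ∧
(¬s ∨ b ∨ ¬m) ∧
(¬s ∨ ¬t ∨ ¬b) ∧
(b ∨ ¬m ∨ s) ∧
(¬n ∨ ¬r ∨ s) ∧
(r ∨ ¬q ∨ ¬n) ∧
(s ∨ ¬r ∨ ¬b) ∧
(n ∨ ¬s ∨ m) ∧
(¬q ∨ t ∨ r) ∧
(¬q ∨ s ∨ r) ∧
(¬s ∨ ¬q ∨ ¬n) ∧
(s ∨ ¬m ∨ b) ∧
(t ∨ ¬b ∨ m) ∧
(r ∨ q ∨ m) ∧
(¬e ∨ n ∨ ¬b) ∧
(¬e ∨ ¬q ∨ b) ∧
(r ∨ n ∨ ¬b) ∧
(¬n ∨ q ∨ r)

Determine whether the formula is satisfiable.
No

No, the formula is not satisfiable.

No assignment of truth values to the variables can make all 34 clauses true simultaneously.

The formula is UNSAT (unsatisfiable).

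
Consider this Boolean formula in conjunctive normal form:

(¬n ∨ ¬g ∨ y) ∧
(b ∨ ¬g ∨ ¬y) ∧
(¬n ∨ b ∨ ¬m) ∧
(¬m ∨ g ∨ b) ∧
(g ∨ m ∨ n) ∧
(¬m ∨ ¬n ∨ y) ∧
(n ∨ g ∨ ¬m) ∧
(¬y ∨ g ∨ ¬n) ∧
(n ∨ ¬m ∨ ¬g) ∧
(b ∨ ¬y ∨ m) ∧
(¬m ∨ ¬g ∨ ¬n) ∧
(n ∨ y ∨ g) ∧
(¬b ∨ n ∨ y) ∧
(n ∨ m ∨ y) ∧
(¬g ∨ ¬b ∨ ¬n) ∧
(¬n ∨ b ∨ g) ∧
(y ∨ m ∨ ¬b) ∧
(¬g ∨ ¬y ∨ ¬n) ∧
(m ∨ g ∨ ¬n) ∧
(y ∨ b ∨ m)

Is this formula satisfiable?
Yes

Yes, the formula is satisfiable.

One satisfying assignment is: m=False, y=True, b=True, g=True, n=False

Verification: With this assignment, all 20 clauses evaluate to true.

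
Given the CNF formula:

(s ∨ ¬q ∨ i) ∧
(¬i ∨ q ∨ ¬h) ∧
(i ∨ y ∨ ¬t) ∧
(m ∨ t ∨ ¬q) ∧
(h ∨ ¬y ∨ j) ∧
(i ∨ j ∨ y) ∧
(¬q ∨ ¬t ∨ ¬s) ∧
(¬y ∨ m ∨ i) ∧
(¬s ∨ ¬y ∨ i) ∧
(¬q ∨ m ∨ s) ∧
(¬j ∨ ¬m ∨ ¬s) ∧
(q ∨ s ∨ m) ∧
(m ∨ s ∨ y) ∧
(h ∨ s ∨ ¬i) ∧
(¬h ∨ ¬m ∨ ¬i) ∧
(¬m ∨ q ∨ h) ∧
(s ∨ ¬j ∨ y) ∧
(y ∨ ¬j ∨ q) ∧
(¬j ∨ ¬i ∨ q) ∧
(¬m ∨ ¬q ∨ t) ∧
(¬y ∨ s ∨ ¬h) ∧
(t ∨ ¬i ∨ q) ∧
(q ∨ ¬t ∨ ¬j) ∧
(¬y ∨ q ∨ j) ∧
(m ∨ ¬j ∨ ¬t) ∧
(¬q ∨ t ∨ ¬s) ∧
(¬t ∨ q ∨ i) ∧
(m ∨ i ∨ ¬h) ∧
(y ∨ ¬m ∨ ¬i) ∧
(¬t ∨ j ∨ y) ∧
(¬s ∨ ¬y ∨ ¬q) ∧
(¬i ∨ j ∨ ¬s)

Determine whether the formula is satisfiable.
No

No, the formula is not satisfiable.

No assignment of truth values to the variables can make all 32 clauses true simultaneously.

The formula is UNSAT (unsatisfiable).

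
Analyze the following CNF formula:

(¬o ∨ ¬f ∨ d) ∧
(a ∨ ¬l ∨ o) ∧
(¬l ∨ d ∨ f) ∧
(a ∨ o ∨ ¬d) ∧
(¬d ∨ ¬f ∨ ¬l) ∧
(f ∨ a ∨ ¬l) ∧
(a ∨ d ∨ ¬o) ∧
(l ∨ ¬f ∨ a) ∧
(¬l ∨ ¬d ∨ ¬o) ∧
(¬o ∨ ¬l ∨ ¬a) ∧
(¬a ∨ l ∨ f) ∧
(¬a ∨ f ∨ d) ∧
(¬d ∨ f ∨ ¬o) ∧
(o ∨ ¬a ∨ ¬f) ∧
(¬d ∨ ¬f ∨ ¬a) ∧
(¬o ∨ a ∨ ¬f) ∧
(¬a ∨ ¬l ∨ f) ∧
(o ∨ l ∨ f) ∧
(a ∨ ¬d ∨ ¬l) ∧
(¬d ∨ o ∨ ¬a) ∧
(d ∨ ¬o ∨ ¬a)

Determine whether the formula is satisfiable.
No

No, the formula is not satisfiable.

No assignment of truth values to the variables can make all 21 clauses true simultaneously.

The formula is UNSAT (unsatisfiable).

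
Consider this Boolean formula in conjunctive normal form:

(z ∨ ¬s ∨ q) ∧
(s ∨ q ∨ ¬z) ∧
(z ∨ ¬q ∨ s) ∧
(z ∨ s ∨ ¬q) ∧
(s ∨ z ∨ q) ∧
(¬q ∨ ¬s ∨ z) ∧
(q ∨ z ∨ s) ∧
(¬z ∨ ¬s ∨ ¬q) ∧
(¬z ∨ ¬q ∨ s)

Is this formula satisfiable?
Yes

Yes, the formula is satisfiable.

One satisfying assignment is: q=False, s=True, z=True

Verification: With this assignment, all 9 clauses evaluate to true.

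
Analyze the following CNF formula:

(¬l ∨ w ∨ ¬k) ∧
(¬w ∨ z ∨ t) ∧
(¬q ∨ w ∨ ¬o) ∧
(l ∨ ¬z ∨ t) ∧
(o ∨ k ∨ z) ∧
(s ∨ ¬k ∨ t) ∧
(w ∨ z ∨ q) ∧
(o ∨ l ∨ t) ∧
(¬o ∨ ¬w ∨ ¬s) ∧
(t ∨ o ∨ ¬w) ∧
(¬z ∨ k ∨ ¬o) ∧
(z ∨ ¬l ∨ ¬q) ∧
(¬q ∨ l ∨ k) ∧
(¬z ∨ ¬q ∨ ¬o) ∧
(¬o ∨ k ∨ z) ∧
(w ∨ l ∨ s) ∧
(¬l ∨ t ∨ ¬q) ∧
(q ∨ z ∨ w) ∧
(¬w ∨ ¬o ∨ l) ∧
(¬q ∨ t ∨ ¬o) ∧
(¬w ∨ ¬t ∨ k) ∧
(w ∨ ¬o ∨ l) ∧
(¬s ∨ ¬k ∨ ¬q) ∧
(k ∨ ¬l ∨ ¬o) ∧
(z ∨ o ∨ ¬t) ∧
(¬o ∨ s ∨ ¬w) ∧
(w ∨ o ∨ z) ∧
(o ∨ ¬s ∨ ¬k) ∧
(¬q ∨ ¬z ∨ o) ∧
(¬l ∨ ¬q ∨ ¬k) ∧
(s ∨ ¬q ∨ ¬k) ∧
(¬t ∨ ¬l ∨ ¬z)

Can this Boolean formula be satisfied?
Yes

Yes, the formula is satisfiable.

One satisfying assignment is: z=True, q=False, o=False, w=True, t=True, s=False, k=True, l=False

Verification: With this assignment, all 32 clauses evaluate to true.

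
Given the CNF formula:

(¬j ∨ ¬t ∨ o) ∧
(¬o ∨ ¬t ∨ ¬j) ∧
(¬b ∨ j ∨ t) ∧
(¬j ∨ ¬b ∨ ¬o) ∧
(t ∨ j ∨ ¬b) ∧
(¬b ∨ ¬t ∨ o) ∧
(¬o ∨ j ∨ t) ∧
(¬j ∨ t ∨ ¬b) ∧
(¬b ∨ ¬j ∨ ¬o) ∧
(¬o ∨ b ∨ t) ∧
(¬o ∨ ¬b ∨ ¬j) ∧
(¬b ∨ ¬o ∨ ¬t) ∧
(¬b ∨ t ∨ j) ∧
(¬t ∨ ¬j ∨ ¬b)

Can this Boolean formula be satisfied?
Yes

Yes, the formula is satisfiable.

One satisfying assignment is: o=False, j=False, t=False, b=False

Verification: With this assignment, all 14 clauses evaluate to true.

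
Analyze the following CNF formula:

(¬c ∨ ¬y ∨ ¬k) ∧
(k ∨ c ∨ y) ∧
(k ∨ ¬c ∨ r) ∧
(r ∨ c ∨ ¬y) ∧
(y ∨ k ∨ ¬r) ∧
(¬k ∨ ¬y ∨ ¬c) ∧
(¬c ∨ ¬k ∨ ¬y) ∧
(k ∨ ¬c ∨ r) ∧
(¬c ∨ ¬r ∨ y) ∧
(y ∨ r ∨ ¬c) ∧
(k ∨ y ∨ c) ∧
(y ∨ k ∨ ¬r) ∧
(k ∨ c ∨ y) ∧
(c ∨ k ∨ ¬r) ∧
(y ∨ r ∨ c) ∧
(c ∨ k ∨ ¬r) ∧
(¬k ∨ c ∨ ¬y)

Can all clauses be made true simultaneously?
Yes

Yes, the formula is satisfiable.

One satisfying assignment is: c=False, k=True, r=True, y=False

Verification: With this assignment, all 17 clauses evaluate to true.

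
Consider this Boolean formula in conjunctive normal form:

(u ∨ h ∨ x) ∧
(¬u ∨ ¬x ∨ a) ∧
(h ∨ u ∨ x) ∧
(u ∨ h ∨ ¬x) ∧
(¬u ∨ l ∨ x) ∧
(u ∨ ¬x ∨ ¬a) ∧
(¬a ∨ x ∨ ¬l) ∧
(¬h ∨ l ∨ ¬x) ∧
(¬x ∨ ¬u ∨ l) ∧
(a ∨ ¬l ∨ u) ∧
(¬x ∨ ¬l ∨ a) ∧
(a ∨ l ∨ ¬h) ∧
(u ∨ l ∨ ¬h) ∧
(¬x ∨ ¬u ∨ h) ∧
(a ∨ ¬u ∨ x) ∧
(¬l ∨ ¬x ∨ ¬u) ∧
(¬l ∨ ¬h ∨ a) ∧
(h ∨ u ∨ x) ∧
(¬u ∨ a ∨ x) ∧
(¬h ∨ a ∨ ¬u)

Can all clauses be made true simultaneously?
No

No, the formula is not satisfiable.

No assignment of truth values to the variables can make all 20 clauses true simultaneously.

The formula is UNSAT (unsatisfiable).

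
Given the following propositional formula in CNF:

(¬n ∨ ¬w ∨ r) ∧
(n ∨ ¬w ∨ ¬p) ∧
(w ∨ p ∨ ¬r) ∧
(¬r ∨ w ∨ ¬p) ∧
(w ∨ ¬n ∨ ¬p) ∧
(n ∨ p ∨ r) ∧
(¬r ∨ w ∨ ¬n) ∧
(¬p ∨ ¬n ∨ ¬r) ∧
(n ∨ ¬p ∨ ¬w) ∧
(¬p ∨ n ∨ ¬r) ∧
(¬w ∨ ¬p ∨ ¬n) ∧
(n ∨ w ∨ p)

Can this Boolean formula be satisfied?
Yes

Yes, the formula is satisfiable.

One satisfying assignment is: r=True, n=False, w=True, p=False

Verification: With this assignment, all 12 clauses evaluate to true.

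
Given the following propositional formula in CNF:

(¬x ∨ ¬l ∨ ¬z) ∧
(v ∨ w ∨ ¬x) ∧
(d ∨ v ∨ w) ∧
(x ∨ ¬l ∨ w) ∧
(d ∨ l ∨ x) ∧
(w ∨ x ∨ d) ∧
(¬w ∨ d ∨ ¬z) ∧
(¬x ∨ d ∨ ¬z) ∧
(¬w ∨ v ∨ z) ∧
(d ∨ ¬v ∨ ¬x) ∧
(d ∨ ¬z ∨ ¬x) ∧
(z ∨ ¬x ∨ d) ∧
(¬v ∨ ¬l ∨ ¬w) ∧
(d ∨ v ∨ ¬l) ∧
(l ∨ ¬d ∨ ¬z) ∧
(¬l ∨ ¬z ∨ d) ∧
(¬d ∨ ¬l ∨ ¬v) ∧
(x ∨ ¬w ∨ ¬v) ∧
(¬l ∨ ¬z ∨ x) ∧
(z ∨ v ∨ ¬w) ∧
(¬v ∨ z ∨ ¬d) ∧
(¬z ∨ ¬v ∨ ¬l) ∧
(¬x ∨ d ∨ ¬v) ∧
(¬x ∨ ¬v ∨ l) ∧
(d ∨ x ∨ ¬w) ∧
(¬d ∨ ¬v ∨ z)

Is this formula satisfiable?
Yes

Yes, the formula is satisfiable.

One satisfying assignment is: v=False, d=True, z=False, w=False, x=False, l=False

Verification: With this assignment, all 26 clauses evaluate to true.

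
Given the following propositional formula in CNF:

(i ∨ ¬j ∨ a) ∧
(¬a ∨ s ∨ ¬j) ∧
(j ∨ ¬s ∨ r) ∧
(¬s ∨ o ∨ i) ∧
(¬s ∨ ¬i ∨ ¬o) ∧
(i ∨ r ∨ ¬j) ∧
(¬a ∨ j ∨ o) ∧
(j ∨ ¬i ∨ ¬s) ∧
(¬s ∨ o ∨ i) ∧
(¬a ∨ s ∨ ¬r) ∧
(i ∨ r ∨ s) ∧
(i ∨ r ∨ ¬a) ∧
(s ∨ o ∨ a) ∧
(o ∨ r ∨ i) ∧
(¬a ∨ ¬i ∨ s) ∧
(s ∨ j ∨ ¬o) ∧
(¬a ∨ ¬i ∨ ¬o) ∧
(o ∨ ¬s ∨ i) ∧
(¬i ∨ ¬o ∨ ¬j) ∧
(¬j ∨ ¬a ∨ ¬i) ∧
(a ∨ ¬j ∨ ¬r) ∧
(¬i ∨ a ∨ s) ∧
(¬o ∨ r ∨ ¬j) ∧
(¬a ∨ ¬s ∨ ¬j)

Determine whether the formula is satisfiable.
Yes

Yes, the formula is satisfiable.

One satisfying assignment is: r=False, s=True, i=True, o=False, a=False, j=True

Verification: With this assignment, all 24 clauses evaluate to true.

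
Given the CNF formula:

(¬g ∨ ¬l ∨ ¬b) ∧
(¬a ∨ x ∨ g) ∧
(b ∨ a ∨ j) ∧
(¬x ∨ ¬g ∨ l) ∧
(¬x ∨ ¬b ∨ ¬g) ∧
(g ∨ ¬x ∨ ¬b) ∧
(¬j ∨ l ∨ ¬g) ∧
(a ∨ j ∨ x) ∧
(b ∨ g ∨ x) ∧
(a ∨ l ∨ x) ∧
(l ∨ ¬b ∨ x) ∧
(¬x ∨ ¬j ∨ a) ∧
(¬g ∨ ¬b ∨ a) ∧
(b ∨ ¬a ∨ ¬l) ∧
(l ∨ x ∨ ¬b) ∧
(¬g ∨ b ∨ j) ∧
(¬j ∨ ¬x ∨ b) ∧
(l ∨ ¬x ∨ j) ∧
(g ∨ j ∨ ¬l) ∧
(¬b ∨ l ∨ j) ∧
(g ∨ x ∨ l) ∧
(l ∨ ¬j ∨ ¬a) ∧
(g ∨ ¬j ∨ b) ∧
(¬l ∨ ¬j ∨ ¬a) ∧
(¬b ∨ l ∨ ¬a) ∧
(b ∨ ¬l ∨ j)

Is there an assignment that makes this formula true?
Yes

Yes, the formula is satisfiable.

One satisfying assignment is: l=True, g=False, b=True, x=False, a=False, j=True

Verification: With this assignment, all 26 clauses evaluate to true.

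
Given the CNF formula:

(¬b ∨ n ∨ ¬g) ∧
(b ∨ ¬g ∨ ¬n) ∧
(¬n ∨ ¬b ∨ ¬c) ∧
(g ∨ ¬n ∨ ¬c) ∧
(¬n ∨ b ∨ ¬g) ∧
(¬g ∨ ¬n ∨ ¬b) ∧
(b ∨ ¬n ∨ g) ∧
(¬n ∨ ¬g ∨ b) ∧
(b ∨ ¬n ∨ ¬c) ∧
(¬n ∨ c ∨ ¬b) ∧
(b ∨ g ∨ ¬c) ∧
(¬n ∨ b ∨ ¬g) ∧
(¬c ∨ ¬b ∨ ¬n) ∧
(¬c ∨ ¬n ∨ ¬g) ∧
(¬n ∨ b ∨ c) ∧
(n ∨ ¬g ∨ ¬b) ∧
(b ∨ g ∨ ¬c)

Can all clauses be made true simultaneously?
Yes

Yes, the formula is satisfiable.

One satisfying assignment is: g=False, c=False, b=False, n=False

Verification: With this assignment, all 17 clauses evaluate to true.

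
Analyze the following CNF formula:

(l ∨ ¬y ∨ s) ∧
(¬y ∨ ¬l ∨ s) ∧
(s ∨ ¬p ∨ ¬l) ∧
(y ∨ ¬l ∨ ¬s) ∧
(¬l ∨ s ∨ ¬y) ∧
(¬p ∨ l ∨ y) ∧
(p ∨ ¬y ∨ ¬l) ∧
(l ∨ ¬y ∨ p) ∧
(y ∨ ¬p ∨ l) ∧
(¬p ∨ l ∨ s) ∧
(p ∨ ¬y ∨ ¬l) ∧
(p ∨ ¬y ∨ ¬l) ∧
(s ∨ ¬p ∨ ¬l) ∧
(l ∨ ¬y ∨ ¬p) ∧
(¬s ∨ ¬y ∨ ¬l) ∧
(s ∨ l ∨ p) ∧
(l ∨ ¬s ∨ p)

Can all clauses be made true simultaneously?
Yes

Yes, the formula is satisfiable.

One satisfying assignment is: s=False, p=False, y=False, l=True

Verification: With this assignment, all 17 clauses evaluate to true.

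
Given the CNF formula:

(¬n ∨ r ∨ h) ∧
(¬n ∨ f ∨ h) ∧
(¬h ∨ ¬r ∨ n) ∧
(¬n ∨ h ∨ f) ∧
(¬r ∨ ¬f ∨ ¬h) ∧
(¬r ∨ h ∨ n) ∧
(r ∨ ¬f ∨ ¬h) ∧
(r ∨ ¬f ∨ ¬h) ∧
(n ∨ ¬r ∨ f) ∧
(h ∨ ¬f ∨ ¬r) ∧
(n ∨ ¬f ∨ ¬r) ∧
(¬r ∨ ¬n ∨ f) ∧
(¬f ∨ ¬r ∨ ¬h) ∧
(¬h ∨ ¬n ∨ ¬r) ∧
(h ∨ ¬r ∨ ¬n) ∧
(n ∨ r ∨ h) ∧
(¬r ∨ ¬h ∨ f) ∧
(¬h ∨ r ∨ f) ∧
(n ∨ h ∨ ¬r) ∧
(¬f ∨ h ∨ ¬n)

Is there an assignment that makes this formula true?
No

No, the formula is not satisfiable.

No assignment of truth values to the variables can make all 20 clauses true simultaneously.

The formula is UNSAT (unsatisfiable).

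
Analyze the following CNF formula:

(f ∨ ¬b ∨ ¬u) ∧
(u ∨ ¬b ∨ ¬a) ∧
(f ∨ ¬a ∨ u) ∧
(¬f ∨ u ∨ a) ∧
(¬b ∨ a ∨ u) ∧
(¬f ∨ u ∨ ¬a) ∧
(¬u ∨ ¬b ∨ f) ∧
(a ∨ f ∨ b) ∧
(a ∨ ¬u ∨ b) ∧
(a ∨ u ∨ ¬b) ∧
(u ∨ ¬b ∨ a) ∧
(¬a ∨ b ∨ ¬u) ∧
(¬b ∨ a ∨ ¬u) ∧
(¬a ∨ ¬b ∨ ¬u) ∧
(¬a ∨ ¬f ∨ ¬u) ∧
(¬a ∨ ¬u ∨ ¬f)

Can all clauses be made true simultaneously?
No

No, the formula is not satisfiable.

No assignment of truth values to the variables can make all 16 clauses true simultaneously.

The formula is UNSAT (unsatisfiable).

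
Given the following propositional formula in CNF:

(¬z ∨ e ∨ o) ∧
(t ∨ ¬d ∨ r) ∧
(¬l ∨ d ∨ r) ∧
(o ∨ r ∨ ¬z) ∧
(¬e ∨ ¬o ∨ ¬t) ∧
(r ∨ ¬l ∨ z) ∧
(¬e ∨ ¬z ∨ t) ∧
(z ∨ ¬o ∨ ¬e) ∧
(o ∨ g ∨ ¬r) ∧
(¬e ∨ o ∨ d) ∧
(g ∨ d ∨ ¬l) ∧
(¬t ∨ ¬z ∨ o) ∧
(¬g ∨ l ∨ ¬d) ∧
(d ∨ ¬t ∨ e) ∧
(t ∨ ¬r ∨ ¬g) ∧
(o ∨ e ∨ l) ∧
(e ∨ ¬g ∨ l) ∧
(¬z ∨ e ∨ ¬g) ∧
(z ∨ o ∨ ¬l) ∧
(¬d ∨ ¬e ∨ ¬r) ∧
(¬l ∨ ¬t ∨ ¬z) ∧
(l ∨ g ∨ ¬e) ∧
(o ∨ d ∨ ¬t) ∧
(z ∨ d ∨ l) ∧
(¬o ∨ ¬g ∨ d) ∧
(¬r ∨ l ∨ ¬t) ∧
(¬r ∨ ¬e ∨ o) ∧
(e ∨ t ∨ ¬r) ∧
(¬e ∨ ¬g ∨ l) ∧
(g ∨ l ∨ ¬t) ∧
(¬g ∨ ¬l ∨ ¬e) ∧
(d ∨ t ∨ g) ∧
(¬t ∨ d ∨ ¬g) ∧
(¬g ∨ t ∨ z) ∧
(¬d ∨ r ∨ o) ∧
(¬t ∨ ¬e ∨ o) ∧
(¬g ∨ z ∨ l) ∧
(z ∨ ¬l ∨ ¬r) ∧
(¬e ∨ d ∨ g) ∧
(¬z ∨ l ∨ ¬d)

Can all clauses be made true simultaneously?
No

No, the formula is not satisfiable.

No assignment of truth values to the variables can make all 40 clauses true simultaneously.

The formula is UNSAT (unsatisfiable).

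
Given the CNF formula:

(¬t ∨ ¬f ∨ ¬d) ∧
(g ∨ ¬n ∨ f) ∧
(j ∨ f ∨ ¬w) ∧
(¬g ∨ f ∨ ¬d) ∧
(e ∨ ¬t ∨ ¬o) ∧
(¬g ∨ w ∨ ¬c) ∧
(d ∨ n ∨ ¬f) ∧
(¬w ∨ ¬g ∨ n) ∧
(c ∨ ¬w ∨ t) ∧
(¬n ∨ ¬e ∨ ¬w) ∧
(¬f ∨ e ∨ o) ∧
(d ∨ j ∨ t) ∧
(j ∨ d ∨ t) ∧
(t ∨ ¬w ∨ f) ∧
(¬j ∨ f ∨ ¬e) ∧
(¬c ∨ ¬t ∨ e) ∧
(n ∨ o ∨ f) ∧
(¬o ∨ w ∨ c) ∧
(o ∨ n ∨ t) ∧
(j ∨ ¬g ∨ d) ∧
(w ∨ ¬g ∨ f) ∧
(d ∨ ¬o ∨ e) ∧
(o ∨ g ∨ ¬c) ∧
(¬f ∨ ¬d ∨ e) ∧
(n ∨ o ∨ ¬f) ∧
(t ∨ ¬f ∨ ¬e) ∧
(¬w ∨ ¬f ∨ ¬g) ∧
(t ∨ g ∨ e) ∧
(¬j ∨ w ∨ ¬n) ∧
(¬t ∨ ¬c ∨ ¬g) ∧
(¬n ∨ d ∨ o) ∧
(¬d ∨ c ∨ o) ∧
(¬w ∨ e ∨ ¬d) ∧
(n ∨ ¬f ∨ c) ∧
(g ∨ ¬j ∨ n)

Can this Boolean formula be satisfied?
Yes

Yes, the formula is satisfiable.

One satisfying assignment is: w=False, c=True, j=False, e=True, d=True, n=False, f=False, t=False, g=False, o=True

Verification: With this assignment, all 35 clauses evaluate to true.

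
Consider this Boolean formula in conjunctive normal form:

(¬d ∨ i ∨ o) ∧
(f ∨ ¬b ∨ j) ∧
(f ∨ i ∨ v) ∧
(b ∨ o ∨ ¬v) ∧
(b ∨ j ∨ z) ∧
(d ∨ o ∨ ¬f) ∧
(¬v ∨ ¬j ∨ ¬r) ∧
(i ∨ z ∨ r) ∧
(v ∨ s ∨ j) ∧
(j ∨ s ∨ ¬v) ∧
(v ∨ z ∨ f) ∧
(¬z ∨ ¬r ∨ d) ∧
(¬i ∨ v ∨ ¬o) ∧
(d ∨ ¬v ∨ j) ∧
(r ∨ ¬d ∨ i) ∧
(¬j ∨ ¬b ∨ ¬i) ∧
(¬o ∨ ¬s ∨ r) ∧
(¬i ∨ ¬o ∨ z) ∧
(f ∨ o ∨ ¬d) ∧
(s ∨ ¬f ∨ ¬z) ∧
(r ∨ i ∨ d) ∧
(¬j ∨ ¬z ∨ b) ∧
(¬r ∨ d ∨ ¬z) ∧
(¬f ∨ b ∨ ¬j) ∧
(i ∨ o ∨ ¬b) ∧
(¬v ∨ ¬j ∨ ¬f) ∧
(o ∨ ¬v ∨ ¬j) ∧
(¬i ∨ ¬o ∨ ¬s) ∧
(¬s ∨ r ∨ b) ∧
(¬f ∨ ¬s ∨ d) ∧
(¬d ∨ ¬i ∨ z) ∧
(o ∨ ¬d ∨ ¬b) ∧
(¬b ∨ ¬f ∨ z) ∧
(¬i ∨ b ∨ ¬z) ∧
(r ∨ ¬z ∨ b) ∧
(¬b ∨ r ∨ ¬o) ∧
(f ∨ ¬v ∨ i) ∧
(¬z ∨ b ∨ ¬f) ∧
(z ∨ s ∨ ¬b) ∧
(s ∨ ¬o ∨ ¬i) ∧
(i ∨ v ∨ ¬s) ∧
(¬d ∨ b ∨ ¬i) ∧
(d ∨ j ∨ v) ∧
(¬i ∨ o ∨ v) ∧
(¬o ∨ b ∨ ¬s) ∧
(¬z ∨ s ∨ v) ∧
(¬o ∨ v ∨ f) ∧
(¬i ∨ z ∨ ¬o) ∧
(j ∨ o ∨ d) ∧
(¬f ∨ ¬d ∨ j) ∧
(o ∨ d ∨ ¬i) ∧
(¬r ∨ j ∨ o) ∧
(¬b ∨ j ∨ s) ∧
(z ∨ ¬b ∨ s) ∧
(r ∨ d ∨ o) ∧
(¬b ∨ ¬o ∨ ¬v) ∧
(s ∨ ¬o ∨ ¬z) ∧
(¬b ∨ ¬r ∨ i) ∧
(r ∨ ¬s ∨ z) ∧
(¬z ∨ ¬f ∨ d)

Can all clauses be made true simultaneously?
No

No, the formula is not satisfiable.

No assignment of truth values to the variables can make all 60 clauses true simultaneously.

The formula is UNSAT (unsatisfiable).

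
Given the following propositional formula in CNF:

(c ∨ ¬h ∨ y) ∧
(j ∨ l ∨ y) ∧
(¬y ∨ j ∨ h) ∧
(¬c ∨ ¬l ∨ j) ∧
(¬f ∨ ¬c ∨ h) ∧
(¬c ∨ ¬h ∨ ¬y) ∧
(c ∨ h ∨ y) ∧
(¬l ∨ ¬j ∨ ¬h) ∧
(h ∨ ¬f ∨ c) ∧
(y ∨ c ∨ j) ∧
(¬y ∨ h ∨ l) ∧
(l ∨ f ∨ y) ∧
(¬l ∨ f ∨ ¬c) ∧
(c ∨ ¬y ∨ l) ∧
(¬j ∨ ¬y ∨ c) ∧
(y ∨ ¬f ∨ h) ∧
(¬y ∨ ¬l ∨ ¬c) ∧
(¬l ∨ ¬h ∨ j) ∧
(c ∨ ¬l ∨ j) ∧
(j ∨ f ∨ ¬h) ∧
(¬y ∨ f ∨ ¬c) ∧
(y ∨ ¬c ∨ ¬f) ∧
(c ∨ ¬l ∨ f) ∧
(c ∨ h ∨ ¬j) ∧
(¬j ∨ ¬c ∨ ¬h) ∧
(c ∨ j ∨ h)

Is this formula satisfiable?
No

No, the formula is not satisfiable.

No assignment of truth values to the variables can make all 26 clauses true simultaneously.

The formula is UNSAT (unsatisfiable).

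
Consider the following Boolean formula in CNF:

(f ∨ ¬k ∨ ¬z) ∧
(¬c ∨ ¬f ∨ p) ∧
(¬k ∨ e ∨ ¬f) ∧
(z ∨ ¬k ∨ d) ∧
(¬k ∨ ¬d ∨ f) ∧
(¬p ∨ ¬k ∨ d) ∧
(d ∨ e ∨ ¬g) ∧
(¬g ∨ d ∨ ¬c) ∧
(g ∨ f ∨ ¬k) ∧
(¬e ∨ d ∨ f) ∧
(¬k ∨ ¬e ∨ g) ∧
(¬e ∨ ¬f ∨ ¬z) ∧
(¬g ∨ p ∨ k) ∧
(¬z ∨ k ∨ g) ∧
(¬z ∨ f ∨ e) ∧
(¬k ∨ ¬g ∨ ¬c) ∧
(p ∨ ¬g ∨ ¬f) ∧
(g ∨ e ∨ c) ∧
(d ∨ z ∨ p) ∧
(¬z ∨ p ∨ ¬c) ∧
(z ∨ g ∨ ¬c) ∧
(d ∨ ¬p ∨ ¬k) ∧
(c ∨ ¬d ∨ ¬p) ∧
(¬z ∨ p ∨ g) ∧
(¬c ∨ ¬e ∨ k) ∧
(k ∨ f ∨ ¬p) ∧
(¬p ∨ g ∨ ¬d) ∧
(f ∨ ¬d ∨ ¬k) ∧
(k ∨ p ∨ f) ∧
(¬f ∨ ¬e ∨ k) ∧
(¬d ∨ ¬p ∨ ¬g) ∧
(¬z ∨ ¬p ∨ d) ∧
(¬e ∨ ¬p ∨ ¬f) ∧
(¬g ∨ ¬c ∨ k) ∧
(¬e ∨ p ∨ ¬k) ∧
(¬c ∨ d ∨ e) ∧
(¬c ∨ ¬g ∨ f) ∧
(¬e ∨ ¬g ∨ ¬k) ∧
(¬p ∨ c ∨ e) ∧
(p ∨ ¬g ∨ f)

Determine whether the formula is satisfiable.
No

No, the formula is not satisfiable.

No assignment of truth values to the variables can make all 40 clauses true simultaneously.

The formula is UNSAT (unsatisfiable).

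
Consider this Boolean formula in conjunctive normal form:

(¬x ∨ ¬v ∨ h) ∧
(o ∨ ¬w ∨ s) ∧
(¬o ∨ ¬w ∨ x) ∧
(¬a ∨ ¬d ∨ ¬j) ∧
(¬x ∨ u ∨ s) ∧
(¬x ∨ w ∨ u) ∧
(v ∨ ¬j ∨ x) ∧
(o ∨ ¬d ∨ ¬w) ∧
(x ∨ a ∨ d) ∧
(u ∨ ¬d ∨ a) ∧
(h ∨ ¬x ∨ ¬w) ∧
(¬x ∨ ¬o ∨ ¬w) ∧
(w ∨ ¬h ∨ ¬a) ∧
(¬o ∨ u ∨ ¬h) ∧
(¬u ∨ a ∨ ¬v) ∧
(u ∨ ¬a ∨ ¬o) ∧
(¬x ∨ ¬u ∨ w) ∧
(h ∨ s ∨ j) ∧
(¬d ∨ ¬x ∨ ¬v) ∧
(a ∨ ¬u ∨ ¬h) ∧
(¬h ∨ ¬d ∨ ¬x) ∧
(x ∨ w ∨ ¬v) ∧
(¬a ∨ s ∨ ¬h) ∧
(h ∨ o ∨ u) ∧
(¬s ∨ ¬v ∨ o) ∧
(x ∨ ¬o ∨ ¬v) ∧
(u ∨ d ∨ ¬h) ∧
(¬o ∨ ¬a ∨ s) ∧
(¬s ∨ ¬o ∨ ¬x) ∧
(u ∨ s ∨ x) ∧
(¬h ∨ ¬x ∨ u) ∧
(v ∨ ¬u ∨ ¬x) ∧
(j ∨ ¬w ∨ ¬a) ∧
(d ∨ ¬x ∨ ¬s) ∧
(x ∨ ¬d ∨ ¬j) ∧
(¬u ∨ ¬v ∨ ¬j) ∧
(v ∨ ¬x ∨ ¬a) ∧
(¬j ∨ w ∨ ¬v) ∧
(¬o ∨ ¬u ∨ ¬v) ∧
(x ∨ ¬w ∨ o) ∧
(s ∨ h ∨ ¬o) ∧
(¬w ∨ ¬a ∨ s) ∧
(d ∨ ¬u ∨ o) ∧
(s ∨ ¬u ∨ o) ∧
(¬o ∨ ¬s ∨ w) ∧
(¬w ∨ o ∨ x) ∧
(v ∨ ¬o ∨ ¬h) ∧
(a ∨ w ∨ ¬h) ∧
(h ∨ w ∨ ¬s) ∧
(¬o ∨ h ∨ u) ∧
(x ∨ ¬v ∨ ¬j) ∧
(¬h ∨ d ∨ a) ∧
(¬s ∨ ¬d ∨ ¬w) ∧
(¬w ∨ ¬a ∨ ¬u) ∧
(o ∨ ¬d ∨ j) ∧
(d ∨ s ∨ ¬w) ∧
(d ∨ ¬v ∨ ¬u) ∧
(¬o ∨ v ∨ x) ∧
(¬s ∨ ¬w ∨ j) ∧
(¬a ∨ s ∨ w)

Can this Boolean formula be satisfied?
No

No, the formula is not satisfiable.

No assignment of truth values to the variables can make all 60 clauses true simultaneously.

The formula is UNSAT (unsatisfiable).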